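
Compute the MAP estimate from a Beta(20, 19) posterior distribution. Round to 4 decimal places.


MAP = mode of Beta distribution
= (alpha - 1)/(alpha + beta - 2)
= (20-1)/(20+19-2)
= 19/37 = 0.5135

0.5135


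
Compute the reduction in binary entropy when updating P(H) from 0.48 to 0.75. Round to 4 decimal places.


H_before = -p*log2(p) - (1-p)*log2(1-p) for p=0.48: 0.9988
H_after for p=0.75: 0.8113
Reduction = 0.9988 - 0.8113 = 0.1876

0.1876


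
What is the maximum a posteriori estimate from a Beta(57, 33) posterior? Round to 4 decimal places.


The MAP estimate equals the mode of the distribution.
Mode of Beta(a,b) = (a-1)/(a+b-2)
= 56/88
= 0.6364

0.6364


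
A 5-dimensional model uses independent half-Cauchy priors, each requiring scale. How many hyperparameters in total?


Per parameter: 1 (scale).
Total = 5 * 1 = 5

5


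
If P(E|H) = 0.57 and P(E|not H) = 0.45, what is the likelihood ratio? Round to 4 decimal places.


Likelihood ratio = P(E|H) / P(E|not H)
= 0.57 / 0.45
= 1.2667

1.2667


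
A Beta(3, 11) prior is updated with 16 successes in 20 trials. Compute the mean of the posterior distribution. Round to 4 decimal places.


After update: Beta(19, 15)
Mean = 19 / (19 + 15) = 19 / 34
= 0.5588

0.5588


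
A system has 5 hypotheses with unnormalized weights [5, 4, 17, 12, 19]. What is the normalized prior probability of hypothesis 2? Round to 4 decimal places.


The normalized prior is the weight divided by the total.
Total weight = 57
P(H2) = 4 / 57 = 0.0702

0.0702


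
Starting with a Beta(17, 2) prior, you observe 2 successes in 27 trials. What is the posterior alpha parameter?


For a Beta-Binomial conjugate model:
Posterior alpha = prior alpha + number of successes
= 17 + 2 = 19

19


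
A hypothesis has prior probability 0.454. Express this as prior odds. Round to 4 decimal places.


Odds = P(H) / P(not H) = 0.454 / 0.546
= 0.8315

0.8315


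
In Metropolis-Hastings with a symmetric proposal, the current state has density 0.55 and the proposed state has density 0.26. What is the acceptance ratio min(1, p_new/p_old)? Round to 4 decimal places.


Ratio = p_new / p_old = 0.26 / 0.55 = 0.4727
Acceptance = min(1, 0.4727) = 0.4727

0.4727


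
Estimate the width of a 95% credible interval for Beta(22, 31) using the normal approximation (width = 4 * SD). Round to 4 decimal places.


For Beta(a,b): Var = ab/((a+b)^2(a+b+1))
Var = 0.0045, SD = 0.0671
Approximate 95% CI width = 4 * 0.0671 = 0.2682

0.2682


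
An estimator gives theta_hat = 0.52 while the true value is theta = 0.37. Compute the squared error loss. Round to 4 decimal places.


The squared error loss is (theta_hat - theta)^2
= (0.52 - 0.37)^2
= (0.15)^2 = 0.0225

0.0225


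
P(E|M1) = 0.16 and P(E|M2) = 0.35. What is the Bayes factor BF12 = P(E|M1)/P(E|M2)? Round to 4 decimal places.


Bayes factor BF12 = P(E|M1) / P(E|M2)
= 0.16 / 0.35
= 0.4571

0.4571


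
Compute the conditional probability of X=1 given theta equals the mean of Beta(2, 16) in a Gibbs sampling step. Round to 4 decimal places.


Mean of Beta(2, 16) = 0.1111
P(X=1 | theta=0.1111) = 0.1111

0.1111


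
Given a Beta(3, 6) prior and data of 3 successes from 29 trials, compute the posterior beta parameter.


Number of failures = 29 - 3 = 26
Posterior beta = 6 + 26 = 32

32


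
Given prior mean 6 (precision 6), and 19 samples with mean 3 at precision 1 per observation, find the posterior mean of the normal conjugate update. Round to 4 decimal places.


The posterior mean is a precision-weighted average of prior and data.
Post. prec. = 6 + 19 = 25
Post. mean = (36 + 57)/25 = 93/25 = 3.72

3.72


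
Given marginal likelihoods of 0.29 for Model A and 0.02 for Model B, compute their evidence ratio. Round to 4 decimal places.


Ratio = ML(A) / ML(B) = 0.29/0.02
= 14.5

14.5


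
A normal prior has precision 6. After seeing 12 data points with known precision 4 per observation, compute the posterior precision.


In the conjugate normal model, precisions add:
tau_posterior = tau_prior + n * tau_data
= 6 + 12*4 = 54

54


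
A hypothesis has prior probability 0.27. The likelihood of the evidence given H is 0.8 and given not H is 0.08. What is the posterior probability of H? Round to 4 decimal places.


Using Bayes' theorem:
P(E) = 0.27 * 0.8 + 0.73 * 0.08
P(E) = 0.2744
P(H|E) = (0.27 * 0.8) / 0.2744 = 0.7872

0.7872


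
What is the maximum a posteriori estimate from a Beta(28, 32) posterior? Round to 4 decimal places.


The MAP estimate equals the mode of the distribution.
Mode of Beta(a,b) = (a-1)/(a+b-2)
= 27/58
= 0.4655

0.4655


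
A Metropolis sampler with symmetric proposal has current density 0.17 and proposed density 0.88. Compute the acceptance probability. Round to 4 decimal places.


For symmetric proposals, acceptance = min(1, pi(x*)/pi(x))
= min(1, 0.88/0.17)
= min(1, 5.1765) = 1.0

1.0


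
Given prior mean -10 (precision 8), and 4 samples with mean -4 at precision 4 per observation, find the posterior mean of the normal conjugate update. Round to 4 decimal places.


The posterior mean is a precision-weighted average of prior and data.
Post. prec. = 8 + 16 = 24
Post. mean = (-80 + -64)/24 = -144/24 = -6.0

-6.0


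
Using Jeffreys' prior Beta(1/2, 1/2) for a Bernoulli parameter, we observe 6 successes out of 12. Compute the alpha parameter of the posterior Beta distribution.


Conjugate update: Beta(0.5 + k, 0.5 + n - k).
k = 6, n - k = 6
Posterior alpha = 0.5 + k = 0.5 + 6 = 6.5

6.5


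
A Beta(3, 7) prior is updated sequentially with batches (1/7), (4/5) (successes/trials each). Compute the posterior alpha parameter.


Sequential conjugate updating is equivalent to a single batch update.
Total successes across all batches = 5
alpha_posterior = alpha_prior + total_successes = 3 + 5
= 8

8


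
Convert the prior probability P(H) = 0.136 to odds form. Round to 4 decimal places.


P(not H) = 1 - 0.136 = 0.864
Odds = 0.136 / 0.864 = 0.1574

0.1574


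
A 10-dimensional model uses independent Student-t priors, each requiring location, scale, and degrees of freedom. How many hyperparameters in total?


Per parameter: 3 (location, scale, and degrees of freedom).
Total = 10 * 3 = 30

30


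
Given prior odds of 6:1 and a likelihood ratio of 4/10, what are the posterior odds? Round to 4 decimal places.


Posterior odds = prior odds * LR
Prior odds = 6/1 = 6.0
LR = 4/10 = 0.4
Posterior odds = 6.0 * 0.4 = 2.4

2.4


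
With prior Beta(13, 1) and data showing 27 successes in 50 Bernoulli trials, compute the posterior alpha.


Conjugate update: alpha_posterior = alpha_prior + k
= 13 + 27 = 40

40


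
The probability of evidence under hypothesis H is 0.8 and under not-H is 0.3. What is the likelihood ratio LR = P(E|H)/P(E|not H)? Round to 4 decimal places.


LR = 0.8 / 0.3
= 2.6667

2.6667


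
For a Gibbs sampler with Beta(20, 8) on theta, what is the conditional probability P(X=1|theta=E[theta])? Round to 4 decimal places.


E[theta] = 20/(20+8) = 0.7143
P(X=1|theta) = theta = 0.7143

0.7143


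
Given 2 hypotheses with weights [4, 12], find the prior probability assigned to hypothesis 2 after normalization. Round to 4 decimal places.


To normalize, divide each weight by the sum of all weights.
Sum = 16
Prior(H2) = 12/16 = 0.75

0.75


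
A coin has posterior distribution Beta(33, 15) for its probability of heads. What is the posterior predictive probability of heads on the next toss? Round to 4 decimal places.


Posterior predictive = E[theta] = alpha/(alpha+beta)
= 33/48
= 0.6875

0.6875


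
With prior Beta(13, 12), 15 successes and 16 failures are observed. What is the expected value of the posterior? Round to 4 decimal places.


Posterior = Beta(28, 28)
E[theta] = alpha/(alpha+beta)
= 28/56 = 0.5

0.5


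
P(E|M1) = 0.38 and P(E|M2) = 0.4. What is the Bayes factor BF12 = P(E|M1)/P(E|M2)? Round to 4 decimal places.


Bayes factor BF12 = P(E|M1) / P(E|M2)
= 0.38 / 0.4
= 0.95

0.95


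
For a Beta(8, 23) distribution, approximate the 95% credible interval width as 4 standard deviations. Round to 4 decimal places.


Variance of Beta(a,b) = ab / ((a+b)^2 * (a+b+1))
= 8*23 / ((31)^2 * 32)
= 0.006
SD = sqrt(0.006) = 0.0774
Width = 4 * SD = 0.3094

0.3094


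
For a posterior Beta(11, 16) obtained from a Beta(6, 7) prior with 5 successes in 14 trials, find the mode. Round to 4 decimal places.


Mode = (alpha - 1) / (alpha + beta - 2)
= 10 / 25
= 0.4

0.4


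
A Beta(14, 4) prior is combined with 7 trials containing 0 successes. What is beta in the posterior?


In conjugate updating:
beta_posterior = beta_prior + (n - k)
= 4 + (7 - 0)
= 4 + 7 = 11

11


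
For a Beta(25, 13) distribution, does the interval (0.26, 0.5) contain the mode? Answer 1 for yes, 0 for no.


Mode of Beta(a,b) = (a-1)/(a+b-2)
= (25-1)/(25+13-2) = 0.6667
Check: 0.26 <= 0.6667 <= 0.5?
Result: 0

0


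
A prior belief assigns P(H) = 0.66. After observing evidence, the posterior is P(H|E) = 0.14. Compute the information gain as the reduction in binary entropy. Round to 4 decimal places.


H(prior) = -0.66*log2(0.66) - 0.34*log2(0.34)
= 0.9248
H(post) = -0.14*log2(0.14) - 0.86*log2(0.86)
= 0.5842
IG = 0.9248 - 0.5842 = 0.3406

0.3406


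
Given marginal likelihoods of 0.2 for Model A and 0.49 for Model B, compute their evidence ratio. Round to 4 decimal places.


Ratio = ML(A) / ML(B) = 0.2/0.49
= 0.4082

0.4082


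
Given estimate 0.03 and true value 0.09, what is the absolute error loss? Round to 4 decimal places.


Absolute error = |estimate - true|
= |-0.06| = 0.06

0.06


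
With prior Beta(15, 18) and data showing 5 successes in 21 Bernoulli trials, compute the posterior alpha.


Conjugate update: alpha_posterior = alpha_prior + k
= 15 + 5 = 20

20


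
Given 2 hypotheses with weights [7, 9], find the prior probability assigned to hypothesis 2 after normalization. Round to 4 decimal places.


To normalize, divide each weight by the sum of all weights.
Sum = 16
Prior(H2) = 9/16 = 0.5625

0.5625


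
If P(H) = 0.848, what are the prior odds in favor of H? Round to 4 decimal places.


Prior odds = P(H) / (1 - P(H))
= 0.848 / 0.152
= 5.5789

5.5789


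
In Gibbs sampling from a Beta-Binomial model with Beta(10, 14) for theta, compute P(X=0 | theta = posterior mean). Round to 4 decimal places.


Posterior mean = alpha/(alpha+beta) = 10/24 = 0.4167
P(X=0|theta=mean) = 1 - theta = 0.5833

0.5833


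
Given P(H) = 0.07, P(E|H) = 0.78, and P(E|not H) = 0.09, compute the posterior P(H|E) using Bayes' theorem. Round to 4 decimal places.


By Bayes' theorem: P(H|E) = P(E|H)*P(H) / P(E)
P(E) = P(E|H)*P(H) + P(E|not H)*P(not H)
P(E) = 0.78*0.07 + 0.09*0.93 = 0.1383
P(H|E) = 0.78*0.07 / 0.1383 = 0.3948

0.3948


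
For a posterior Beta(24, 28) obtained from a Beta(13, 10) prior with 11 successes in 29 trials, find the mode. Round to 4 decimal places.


Mode = (alpha - 1) / (alpha + beta - 2)
= 23 / 50
= 0.46

0.46


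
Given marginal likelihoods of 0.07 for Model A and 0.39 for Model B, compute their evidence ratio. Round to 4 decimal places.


Ratio = ML(A) / ML(B) = 0.07/0.39
= 0.1795

0.1795


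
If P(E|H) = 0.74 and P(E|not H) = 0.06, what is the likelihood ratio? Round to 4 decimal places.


Likelihood ratio = P(E|H) / P(E|not H)
= 0.74 / 0.06
= 12.3333

12.3333


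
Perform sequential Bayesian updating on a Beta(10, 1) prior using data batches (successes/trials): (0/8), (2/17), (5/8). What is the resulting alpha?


Accumulate successes: 7
Posterior alpha = prior alpha + sum of successes
= 10 + 7 = 17

17


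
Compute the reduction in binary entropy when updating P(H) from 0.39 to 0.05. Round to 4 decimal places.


H_before = -p*log2(p) - (1-p)*log2(1-p) for p=0.39: 0.9648
H_after for p=0.05: 0.2864
Reduction = 0.9648 - 0.2864 = 0.6784

0.6784


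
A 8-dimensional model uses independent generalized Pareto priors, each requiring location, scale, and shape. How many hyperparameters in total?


Per parameter: 3 (location, scale, and shape).
Total = 8 * 3 = 24

24


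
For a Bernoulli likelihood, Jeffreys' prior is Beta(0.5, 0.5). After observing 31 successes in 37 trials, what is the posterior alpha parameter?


Jeffreys' prior for Bernoulli is Beta(0.5, 0.5).
Posterior is Beta(0.5 + k, 0.5 + n - k).
Posterior alpha = 0.5 + k = 0.5 + 31 = 31.5

31.5


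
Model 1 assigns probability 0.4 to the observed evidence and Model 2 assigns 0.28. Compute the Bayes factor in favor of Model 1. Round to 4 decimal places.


BF = P(data|M1) / P(data|M2)
= 0.4 / 0.28 = 1.4286

1.4286


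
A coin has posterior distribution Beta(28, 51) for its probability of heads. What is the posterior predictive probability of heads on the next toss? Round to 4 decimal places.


Posterior predictive = E[theta] = alpha/(alpha+beta)
= 28/79
= 0.3544

0.3544


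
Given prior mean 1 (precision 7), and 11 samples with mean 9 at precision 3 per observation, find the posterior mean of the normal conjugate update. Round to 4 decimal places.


The posterior mean is a precision-weighted average of prior and data.
Post. prec. = 7 + 33 = 40
Post. mean = (7 + 297)/40 = 304/40 = 7.6

7.6


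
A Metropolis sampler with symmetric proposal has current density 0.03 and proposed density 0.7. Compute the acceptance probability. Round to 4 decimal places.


For symmetric proposals, acceptance = min(1, pi(x*)/pi(x))
= min(1, 0.7/0.03)
= min(1, 23.3333) = 1.0

1.0


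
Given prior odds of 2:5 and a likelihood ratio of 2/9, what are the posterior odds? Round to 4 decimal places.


Posterior odds = prior odds * LR
Prior odds = 2/5 = 0.4
LR = 2/9 = 0.2222
Posterior odds = 0.4 * 0.2222 = 0.0889

0.0889


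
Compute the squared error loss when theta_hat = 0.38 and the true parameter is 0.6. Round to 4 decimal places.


L = (theta_hat - theta_true)^2
= (0.38 - 0.6)^2
= -0.22^2 = 0.0484

0.0484


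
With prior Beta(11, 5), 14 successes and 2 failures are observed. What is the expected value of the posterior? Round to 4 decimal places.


Posterior = Beta(25, 7)
E[theta] = alpha/(alpha+beta)
= 25/32 = 0.7812

0.7812


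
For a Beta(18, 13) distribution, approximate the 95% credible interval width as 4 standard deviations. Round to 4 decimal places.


Variance of Beta(a,b) = ab / ((a+b)^2 * (a+b+1))
= 18*13 / ((31)^2 * 32)
= 0.0076
SD = sqrt(0.0076) = 0.0872
Width = 4 * SD = 0.3489

0.3489


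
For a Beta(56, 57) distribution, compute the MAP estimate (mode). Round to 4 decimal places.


MAP = mode = (a-1)/(a+b-2)
= (56-1)/(56+57-2)
= 55/111 = 0.4955

0.4955


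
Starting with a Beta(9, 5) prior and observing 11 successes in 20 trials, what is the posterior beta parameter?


Posterior beta = prior beta + failures
Failures = 20 - 11 = 9
beta_post = 5 + 9 = 14

14


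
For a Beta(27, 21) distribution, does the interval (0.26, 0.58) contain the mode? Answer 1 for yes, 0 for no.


Mode of Beta(a,b) = (a-1)/(a+b-2)
= (27-1)/(27+21-2) = 0.5652
Check: 0.26 <= 0.5652 <= 0.58?
Result: 1

1


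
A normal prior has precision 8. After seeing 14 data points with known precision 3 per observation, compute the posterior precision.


In the conjugate normal model, precisions add:
tau_posterior = tau_prior + n * tau_data
= 8 + 14*3 = 50

50


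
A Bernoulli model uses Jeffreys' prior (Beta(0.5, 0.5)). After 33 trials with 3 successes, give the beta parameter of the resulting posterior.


Posterior = Beta(prior_alpha + successes, prior_beta + failures)
= Beta(0.5 + 3, 0.5 + 30)
Posterior beta = 0.5 + (n - k) = 0.5 + 30 = 30.5

30.5


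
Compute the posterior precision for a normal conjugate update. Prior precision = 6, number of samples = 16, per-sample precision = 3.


tau_post = tau_0 + n * tau
= 6 + 16 * 3 = 54

54


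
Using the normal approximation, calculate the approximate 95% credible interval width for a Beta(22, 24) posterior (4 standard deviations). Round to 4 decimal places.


Var(Beta) = 22*24/(46^2 * 47) = 0.0053
SD = 0.0729
Width ~ 4*SD = 0.2915

0.2915


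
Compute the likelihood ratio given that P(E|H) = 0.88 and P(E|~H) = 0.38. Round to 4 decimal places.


LR = P(E|H) / P(E|~H)
= 0.88 / 0.38 = 2.3158

2.3158


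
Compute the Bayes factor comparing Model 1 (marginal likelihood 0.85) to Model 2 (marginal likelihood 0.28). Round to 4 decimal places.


BF12 = marginal likelihood of M1 / marginal likelihood of M2
= 0.85/0.28
= 3.0357

3.0357


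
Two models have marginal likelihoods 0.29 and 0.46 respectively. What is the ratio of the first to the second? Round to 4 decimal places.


Evidence ratio = 0.29 / 0.46
= 0.6304

0.6304


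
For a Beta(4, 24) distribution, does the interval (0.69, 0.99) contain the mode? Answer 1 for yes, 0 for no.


Mode of Beta(a,b) = (a-1)/(a+b-2)
= (4-1)/(4+24-2) = 0.1154
Check: 0.69 <= 0.1154 <= 0.99?
Result: 0

0


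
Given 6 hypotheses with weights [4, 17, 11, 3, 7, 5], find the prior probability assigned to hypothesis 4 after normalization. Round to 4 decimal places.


To normalize, divide each weight by the sum of all weights.
Sum = 47
Prior(H4) = 3/47 = 0.0638

0.0638


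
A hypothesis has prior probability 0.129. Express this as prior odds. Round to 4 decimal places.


Odds = P(H) / P(not H) = 0.129 / 0.871
= 0.1481

0.1481


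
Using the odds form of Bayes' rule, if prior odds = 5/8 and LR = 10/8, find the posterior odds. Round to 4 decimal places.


Bayes' rule in odds form: posterior odds = prior odds * LR
= (5 * 10) / (8 * 8)
= 50/64 = 0.7812

0.7812


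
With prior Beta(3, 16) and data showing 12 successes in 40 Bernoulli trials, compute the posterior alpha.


Conjugate update: alpha_posterior = alpha_prior + k
= 3 + 12 = 15

15


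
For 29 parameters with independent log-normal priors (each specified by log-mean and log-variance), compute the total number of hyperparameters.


A log-normal prior has 2 hyperparameters per parameter.
Total = 29 * 2 = 58

58


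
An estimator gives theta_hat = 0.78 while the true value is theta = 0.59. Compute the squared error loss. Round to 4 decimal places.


The squared error loss is (theta_hat - theta)^2
= (0.78 - 0.59)^2
= (0.19)^2 = 0.0361

0.0361


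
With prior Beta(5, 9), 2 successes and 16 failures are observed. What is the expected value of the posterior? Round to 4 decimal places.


Posterior = Beta(7, 25)
E[theta] = alpha/(alpha+beta)
= 7/32 = 0.2188

0.2188


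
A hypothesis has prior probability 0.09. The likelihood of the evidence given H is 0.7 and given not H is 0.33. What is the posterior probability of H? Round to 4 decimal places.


Using Bayes' theorem:
P(E) = 0.09 * 0.7 + 0.91 * 0.33
P(E) = 0.3633
P(H|E) = (0.09 * 0.7) / 0.3633 = 0.1734

0.1734


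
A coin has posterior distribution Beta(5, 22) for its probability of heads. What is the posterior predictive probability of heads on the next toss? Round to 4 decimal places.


Posterior predictive = E[theta] = alpha/(alpha+beta)
= 5/27
= 0.1852

0.1852


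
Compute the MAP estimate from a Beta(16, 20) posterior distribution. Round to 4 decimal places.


MAP = mode of Beta distribution
= (alpha - 1)/(alpha + beta - 2)
= (16-1)/(16+20-2)
= 15/34 = 0.4412

0.4412


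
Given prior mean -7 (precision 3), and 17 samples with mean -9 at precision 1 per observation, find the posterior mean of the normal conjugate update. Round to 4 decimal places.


The posterior mean is a precision-weighted average of prior and data.
Post. prec. = 3 + 17 = 20
Post. mean = (-21 + -153)/20 = -174/20 = -8.7

-8.7


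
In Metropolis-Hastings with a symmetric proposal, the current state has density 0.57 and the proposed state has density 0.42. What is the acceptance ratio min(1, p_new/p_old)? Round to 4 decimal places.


Ratio = p_new / p_old = 0.42 / 0.57 = 0.7368
Acceptance = min(1, 0.7368) = 0.7368

0.7368


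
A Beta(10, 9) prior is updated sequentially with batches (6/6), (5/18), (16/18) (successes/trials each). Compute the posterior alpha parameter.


Sequential conjugate updating is equivalent to a single batch update.
Total successes across all batches = 27
alpha_posterior = alpha_prior + total_successes = 10 + 27
= 37

37


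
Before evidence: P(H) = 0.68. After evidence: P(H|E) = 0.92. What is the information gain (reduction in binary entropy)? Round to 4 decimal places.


Prior entropy = 0.9044
Posterior entropy = 0.4022
Information gain = 0.9044 - 0.4022 = 0.5022

0.5022


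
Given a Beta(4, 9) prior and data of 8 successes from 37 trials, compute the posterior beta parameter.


Number of failures = 37 - 8 = 29
Posterior beta = 9 + 29 = 38

38


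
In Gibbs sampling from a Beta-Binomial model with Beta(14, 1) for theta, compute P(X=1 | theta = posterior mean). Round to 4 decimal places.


Posterior mean = alpha/(alpha+beta) = 14/15 = 0.9333
P(X=1|theta=mean) = theta = 0.9333

0.9333


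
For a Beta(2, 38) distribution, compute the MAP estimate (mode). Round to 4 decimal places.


MAP = mode = (a-1)/(a+b-2)
= (2-1)/(2+38-2)
= 1/38 = 0.0263

0.0263


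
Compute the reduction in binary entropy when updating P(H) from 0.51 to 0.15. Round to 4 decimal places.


H_before = -p*log2(p) - (1-p)*log2(1-p) for p=0.51: 0.9997
H_after for p=0.15: 0.6098
Reduction = 0.9997 - 0.6098 = 0.3899

0.3899


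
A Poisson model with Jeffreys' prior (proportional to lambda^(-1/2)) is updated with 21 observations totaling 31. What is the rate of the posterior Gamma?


Posterior = Gamma(0.5 + S, n)
= Gamma(0.5 + 31, 21)
Posterior rate = 0 + n = 21

21.0


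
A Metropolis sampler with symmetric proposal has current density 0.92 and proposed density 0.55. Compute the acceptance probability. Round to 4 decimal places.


For symmetric proposals, acceptance = min(1, pi(x*)/pi(x))
= min(1, 0.55/0.92)
= min(1, 0.5978) = 0.5978

0.5978


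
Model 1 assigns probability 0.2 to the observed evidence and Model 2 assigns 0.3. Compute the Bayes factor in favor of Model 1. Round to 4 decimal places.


BF = P(data|M1) / P(data|M2)
= 0.2 / 0.3 = 0.6667

0.6667


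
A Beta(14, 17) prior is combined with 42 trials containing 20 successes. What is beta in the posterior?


In conjugate updating:
beta_posterior = beta_prior + (n - k)
= 17 + (42 - 20)
= 17 + 22 = 39

39


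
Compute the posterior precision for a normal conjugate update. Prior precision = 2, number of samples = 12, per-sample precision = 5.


tau_post = tau_0 + n * tau
= 2 + 12 * 5 = 62

62


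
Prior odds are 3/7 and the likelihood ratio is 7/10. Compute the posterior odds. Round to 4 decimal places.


Posterior odds = prior odds * likelihood ratio
= (3/7) * (7/10)
= 21 / 70
= 0.3

0.3


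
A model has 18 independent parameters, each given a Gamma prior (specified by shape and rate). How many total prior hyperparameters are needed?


Each Gamma prior needs 2 hyperparameters (shape and rate).
Total = 2 * 18 = 36

36


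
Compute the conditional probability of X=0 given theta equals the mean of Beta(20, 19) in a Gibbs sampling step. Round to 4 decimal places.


Mean of Beta(20, 19) = 0.5128
P(X=0 | theta=0.5128) = 0.4872

0.4872


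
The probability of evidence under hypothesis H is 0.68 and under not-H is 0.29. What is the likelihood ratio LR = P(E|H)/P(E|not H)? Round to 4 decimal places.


LR = 0.68 / 0.29
= 2.3448

2.3448


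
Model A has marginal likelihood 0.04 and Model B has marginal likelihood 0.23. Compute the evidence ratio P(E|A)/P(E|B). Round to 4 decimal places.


Evidence ratio = P(E|A) / P(E|B)
= 0.04 / 0.23
= 0.1739

0.1739


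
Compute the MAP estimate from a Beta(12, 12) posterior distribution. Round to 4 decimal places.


MAP = mode of Beta distribution
= (alpha - 1)/(alpha + beta - 2)
= (12-1)/(12+12-2)
= 11/22 = 0.5

0.5


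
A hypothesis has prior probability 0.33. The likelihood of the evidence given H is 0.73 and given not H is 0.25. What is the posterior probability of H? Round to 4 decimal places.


Using Bayes' theorem:
P(E) = 0.33 * 0.73 + 0.67 * 0.25
P(E) = 0.4084
P(H|E) = (0.33 * 0.73) / 0.4084 = 0.5899

0.5899


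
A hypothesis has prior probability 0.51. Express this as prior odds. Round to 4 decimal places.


Odds = P(H) / P(not H) = 0.51 / 0.49
= 1.0408

1.0408


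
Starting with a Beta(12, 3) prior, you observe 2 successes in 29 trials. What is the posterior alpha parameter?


For a Beta-Binomial conjugate model:
Posterior alpha = prior alpha + number of successes
= 12 + 2 = 14

14


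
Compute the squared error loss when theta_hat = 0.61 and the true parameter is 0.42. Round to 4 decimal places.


L = (theta_hat - theta_true)^2
= (0.61 - 0.42)^2
= 0.19^2 = 0.0361

0.0361


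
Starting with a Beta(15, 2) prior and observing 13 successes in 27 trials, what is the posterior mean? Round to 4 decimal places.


Posterior parameters: alpha = 15 + 13 = 28
beta = 2 + 14 = 16
Posterior mean = alpha / (alpha + beta) = 28 / 44
= 0.6364

0.6364


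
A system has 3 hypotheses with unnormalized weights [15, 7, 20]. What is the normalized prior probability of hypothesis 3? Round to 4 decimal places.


The normalized prior is the weight divided by the total.
Total weight = 42
P(H3) = 20 / 42 = 0.4762

0.4762


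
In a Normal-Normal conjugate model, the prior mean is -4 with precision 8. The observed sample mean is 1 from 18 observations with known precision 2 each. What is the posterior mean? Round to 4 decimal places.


Posterior precision = tau0 + n*tau = 8 + 18*2 = 44
Posterior mean = (tau0*mu0 + n*tau*xbar) / posterior_precision
= (8*-4 + 18*2*1) / 44
= 4 / 44 = 0.0909

0.0909


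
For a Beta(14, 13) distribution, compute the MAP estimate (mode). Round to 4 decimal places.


MAP = mode = (a-1)/(a+b-2)
= (14-1)/(14+13-2)
= 13/25 = 0.52

0.52


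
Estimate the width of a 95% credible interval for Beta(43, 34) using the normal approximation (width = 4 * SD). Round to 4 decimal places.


For Beta(a,b): Var = ab/((a+b)^2(a+b+1))
Var = 0.0032, SD = 0.0562
Approximate 95% CI width = 4 * 0.0562 = 0.2249

0.2249


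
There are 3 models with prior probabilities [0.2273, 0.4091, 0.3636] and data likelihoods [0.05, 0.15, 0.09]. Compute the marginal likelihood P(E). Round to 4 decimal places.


P(E) = sum over models of P(M_i) * P(E|M_i)
= 0.2273*0.05 + 0.4091*0.15 + 0.3636*0.09
= 0.1055

0.1055


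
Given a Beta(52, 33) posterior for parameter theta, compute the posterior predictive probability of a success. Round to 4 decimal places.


For a Beta-Bernoulli model, the predictive probability is the mean:
P(success) = 52/(52+33) = 52/85 = 0.6118

0.6118


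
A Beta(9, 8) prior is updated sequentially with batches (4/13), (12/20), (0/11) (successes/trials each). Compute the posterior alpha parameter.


Sequential conjugate updating is equivalent to a single batch update.
Total successes across all batches = 16
alpha_posterior = alpha_prior + total_successes = 9 + 16
= 25

25


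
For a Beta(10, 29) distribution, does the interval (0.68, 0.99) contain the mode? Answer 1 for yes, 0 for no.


Mode of Beta(a,b) = (a-1)/(a+b-2)
= (10-1)/(10+29-2) = 0.2432
Check: 0.68 <= 0.2432 <= 0.99?
Result: 0

0


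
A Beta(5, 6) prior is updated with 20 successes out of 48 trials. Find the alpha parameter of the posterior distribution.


In the Beta-Binomial conjugate update:
alpha_post = alpha_prior + successes
= 5 + 20
= 25

25


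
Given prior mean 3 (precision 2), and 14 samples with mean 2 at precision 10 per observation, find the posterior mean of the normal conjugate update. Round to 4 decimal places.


The posterior mean is a precision-weighted average of prior and data.
Post. prec. = 2 + 140 = 142
Post. mean = (6 + 280)/142 = 286/142 = 2.0141

2.0141


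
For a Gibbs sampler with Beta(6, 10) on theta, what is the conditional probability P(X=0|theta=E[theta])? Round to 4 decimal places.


E[theta] = 6/(6+10) = 0.375
P(X=0|theta) = 1 - theta = 0.625

0.625


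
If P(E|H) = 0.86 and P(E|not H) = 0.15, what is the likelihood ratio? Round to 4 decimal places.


Likelihood ratio = P(E|H) / P(E|not H)
= 0.86 / 0.15
= 5.7333

5.7333


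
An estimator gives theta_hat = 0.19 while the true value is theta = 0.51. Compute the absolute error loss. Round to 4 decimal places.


The absolute error loss is |theta_hat - theta|
= |0.19 - 0.51|
= 0.32

0.32


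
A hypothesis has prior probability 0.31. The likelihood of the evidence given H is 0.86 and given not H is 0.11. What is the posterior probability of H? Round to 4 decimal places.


Using Bayes' theorem:
P(E) = 0.31 * 0.86 + 0.69 * 0.11
P(E) = 0.3425
P(H|E) = (0.31 * 0.86) / 0.3425 = 0.7784

0.7784


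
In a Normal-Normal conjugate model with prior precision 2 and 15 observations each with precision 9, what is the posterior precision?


Posterior precision = prior precision + n * observation precision
= 2 + 15 * 9
= 2 + 135 = 137

137


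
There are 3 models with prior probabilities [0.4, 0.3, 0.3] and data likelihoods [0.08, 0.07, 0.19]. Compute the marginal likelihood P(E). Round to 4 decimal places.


P(E) = sum over models of P(M_i) * P(E|M_i)
= 0.4*0.08 + 0.3*0.07 + 0.3*0.19
= 0.11

0.11


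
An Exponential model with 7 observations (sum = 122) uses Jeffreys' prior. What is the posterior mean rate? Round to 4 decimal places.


Posterior Gamma(7, 122)
E[lambda] = 7/122 = 0.0574

0.0574


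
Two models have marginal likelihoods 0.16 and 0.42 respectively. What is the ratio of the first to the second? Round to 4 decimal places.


Evidence ratio = 0.16 / 0.42
= 0.381

0.381


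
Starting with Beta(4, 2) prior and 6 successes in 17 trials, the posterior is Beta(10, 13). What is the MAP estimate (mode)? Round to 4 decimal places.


The mode of Beta(a, b) when a > 1 and b > 1 is (a-1)/(a+b-2)
= (10 - 1) / (10 + 13 - 2)
= 9 / 21
= 0.4286

0.4286


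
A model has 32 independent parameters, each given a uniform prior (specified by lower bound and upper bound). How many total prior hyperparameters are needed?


Each uniform prior needs 2 hyperparameters (lower bound and upper bound).
Total = 2 * 32 = 64

64


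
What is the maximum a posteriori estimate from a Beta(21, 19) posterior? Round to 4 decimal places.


The MAP estimate equals the mode of the distribution.
Mode of Beta(a,b) = (a-1)/(a+b-2)
= 20/38
= 0.5263

0.5263


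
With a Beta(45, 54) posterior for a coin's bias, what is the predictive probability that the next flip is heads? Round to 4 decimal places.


The predictive probability equals the posterior mean.
P(next = heads) = alpha / (alpha + beta)
= 45 / 99 = 0.4545

0.4545


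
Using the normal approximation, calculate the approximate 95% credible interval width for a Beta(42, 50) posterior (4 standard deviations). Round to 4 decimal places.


Var(Beta) = 42*50/(92^2 * 93) = 0.0027
SD = 0.0517
Width ~ 4*SD = 0.2066

0.2066


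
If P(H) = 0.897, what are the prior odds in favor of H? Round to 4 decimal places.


Prior odds = P(H) / (1 - P(H))
= 0.897 / 0.103
= 8.7087

8.7087


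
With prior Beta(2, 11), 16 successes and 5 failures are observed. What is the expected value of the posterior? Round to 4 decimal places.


Posterior = Beta(18, 16)
E[theta] = alpha/(alpha+beta)
= 18/34 = 0.5294

0.5294


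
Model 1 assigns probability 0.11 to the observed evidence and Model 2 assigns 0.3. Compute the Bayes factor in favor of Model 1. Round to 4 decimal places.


BF = P(data|M1) / P(data|M2)
= 0.11 / 0.3 = 0.3667

0.3667


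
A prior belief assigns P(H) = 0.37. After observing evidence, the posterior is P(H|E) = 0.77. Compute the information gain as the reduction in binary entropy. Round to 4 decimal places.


H(prior) = -0.37*log2(0.37) - 0.63*log2(0.63)
= 0.9507
H(post) = -0.77*log2(0.77) - 0.23*log2(0.23)
= 0.778
IG = 0.9507 - 0.778 = 0.1727

0.1727


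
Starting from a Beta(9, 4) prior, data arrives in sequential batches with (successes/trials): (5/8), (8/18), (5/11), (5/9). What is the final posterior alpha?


In sequential Bayesian updating, we sum all successes.
Total successes = 23
Final alpha = 9 + 23 = 32

32


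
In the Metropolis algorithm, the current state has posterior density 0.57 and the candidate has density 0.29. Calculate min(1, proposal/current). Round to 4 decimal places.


Ratio = 0.29/0.57 = 0.5088
Acceptance probability = min(1, 0.5088)
= 0.5088

0.5088


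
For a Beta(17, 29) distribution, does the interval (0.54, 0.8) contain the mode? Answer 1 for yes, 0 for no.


Mode of Beta(a,b) = (a-1)/(a+b-2)
= (17-1)/(17+29-2) = 0.3636
Check: 0.54 <= 0.3636 <= 0.8?
Result: 0

0


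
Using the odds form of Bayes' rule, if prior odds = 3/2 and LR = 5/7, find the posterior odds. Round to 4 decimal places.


Bayes' rule in odds form: posterior odds = prior odds * LR
= (3 * 5) / (2 * 7)
= 15/14 = 1.0714

1.0714


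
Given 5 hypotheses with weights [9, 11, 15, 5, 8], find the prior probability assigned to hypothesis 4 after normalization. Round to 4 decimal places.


To normalize, divide each weight by the sum of all weights.
Sum = 48
Prior(H4) = 5/48 = 0.1042

0.1042


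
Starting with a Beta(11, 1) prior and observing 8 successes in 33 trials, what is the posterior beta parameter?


Posterior beta = prior beta + failures
Failures = 33 - 8 = 25
beta_post = 1 + 25 = 26

26


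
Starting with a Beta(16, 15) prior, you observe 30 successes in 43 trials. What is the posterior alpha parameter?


For a Beta-Binomial conjugate model:
Posterior alpha = prior alpha + number of successes
= 16 + 30 = 46

46


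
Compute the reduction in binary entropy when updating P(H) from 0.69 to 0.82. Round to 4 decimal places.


H_before = -p*log2(p) - (1-p)*log2(1-p) for p=0.69: 0.8932
H_after for p=0.82: 0.6801
Reduction = 0.8932 - 0.6801 = 0.2131

0.2131


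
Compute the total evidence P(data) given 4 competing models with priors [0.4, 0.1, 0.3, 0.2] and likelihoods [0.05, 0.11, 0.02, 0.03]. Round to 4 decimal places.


Marginal likelihood = sum P(model_i) * P(data|model_i)
Model 1: 0.4 * 0.05 = 0.02
Model 2: 0.1 * 0.11 = 0.011
Model 3: 0.3 * 0.02 = 0.006
Model 4: 0.2 * 0.03 = 0.006
Total = 0.043

0.043


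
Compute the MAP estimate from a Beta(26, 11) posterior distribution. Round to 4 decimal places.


MAP = mode of Beta distribution
= (alpha - 1)/(alpha + beta - 2)
= (26-1)/(26+11-2)
= 25/35 = 0.7143

0.7143


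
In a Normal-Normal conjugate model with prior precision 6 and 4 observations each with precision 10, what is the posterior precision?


Posterior precision = prior precision + n * observation precision
= 6 + 4 * 10
= 6 + 40 = 46

46


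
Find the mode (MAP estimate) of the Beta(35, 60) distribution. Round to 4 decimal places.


For Beta(a,b) with a,b > 1:
Mode = (a-1)/(a+b-2) = (35-1)/(95-2)
= 34/93 = 0.3656

0.3656


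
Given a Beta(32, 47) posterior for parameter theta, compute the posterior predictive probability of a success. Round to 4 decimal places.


For a Beta-Bernoulli model, the predictive probability is the mean:
P(success) = 32/(32+47) = 32/79 = 0.4051

0.4051


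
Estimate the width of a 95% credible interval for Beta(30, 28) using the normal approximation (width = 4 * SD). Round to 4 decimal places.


For Beta(a,b): Var = ab/((a+b)^2(a+b+1))
Var = 0.0042, SD = 0.0651
Approximate 95% CI width = 4 * 0.0651 = 0.2602

0.2602


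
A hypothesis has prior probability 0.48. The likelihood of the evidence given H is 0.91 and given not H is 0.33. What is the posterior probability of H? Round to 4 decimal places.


Using Bayes' theorem:
P(E) = 0.48 * 0.91 + 0.52 * 0.33
P(E) = 0.6084
P(H|E) = (0.48 * 0.91) / 0.6084 = 0.7179

0.7179


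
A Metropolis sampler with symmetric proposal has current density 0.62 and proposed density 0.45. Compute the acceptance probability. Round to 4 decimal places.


For symmetric proposals, acceptance = min(1, pi(x*)/pi(x))
= min(1, 0.45/0.62)
= min(1, 0.7258) = 0.7258

0.7258


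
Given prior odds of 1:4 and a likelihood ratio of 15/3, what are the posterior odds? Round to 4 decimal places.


Posterior odds = prior odds * LR
Prior odds = 1/4 = 0.25
LR = 15/3 = 5.0
Posterior odds = 0.25 * 5.0 = 1.25

1.25


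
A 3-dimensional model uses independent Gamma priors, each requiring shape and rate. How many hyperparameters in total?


Per parameter: 2 (shape and rate).
Total = 3 * 2 = 6

6


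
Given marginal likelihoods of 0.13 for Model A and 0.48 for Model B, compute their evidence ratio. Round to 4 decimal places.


Ratio = ML(A) / ML(B) = 0.13/0.48
= 0.2708

0.2708


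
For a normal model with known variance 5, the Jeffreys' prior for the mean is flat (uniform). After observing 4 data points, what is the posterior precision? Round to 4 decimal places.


Jeffreys' prior for normal mean (known variance) is flat.
Prior precision = 0.
Posterior precision = prior_prec + n/sigma^2 = 0 + 4/5
= 0.8

0.8


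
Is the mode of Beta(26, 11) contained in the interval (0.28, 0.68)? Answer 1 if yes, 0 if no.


Mode = (a-1)/(a+b-2) = 25/35 = 0.7143
Interval: (0.28, 0.68)
Contains mode? 0

0


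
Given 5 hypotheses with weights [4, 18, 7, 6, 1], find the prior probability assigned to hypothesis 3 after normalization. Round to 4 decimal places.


To normalize, divide each weight by the sum of all weights.
Sum = 36
Prior(H3) = 7/36 = 0.1944

0.1944


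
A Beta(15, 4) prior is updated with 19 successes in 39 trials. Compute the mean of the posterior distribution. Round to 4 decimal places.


After update: Beta(34, 24)
Mean = 34 / (34 + 24) = 34 / 58
= 0.5862

0.5862


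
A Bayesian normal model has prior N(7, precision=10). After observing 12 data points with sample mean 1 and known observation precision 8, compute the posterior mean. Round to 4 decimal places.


Posterior mean = (prior_precision * prior_mean + n * data_precision * data_mean) / (prior_precision + n * data_precision)
Numerator = 10*7 + 12*8*1 = 166
Denominator = 10 + 12*8 = 106
Posterior mean = 1.566

1.566


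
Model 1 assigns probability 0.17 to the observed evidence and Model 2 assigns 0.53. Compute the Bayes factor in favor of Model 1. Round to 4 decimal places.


BF = P(data|M1) / P(data|M2)
= 0.17 / 0.53 = 0.3208

0.3208


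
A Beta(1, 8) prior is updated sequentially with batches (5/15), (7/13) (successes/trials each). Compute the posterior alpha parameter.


Sequential conjugate updating is equivalent to a single batch update.
Total successes across all batches = 12
alpha_posterior = alpha_prior + total_successes = 1 + 12
= 13

13


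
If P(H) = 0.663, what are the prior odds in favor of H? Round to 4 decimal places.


Prior odds = P(H) / (1 - P(H))
= 0.663 / 0.337
= 1.9674

1.9674


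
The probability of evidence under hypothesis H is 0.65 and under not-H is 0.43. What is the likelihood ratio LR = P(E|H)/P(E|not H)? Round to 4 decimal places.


LR = 0.65 / 0.43
= 1.5116

1.5116


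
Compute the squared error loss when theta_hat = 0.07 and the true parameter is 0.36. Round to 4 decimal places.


L = (theta_hat - theta_true)^2
= (0.07 - 0.36)^2
= -0.29^2 = 0.0841

0.0841


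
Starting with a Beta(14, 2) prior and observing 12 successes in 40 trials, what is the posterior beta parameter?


Posterior beta = prior beta + failures
Failures = 40 - 12 = 28
beta_post = 2 + 28 = 30

30


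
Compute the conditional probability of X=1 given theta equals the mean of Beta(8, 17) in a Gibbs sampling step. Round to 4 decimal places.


Mean of Beta(8, 17) = 0.32
P(X=1 | theta=0.32) = 0.32

0.32
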